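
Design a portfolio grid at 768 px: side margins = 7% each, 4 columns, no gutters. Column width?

165.12 px

Each margin = 7% of 768 = 53.76 px; content = 768 − 2·53.76 = 660.48 px.
4c = 660.48 → c = 165.12 px.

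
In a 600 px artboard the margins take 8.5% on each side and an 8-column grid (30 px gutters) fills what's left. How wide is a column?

600 × (1 − 2·8.5%) = 600 × 83% = 498 px for the columns.
8c + 7·30 = 498 → 8c = 288 → c = 36 px.

36 px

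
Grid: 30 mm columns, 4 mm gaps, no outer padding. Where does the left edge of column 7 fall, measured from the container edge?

No margin, so column 7 starts at 6·(column + gutter) = 6·34 = 204 mm.

204 mm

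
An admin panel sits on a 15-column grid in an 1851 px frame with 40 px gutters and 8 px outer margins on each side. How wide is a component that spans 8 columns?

Subtract both margins: 1851 − 2·8 = 1835 px.
15 columns + 14 gutters: 15c + 14·40 = 1835.
15c = 1835 − 560 = 1275, so c = 85 px.
8-column span = 8·85 + 7·40 = 960 px.

960 px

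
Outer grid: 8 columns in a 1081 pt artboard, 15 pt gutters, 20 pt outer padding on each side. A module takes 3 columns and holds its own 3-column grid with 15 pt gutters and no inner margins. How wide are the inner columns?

Inside the margins: 1081 − 40 = 1041 pt.
Subtracting 7 gutters of 15 leaves 936 for 8 columns, so c = 117 pt.
3-column span = 3·117 + 2·15 = 381 pt.
381 − 2·15 = 351; ÷3 gives d = 117 pt.

117 pt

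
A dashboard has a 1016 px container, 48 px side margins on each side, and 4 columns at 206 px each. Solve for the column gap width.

32 px

Inside the margins: 1016 − 96 = 920 px.
4 columns take 4·206 = 824 px; remaining 96 splits into 3 column gaps.
g = 96 / 3 = 32 px.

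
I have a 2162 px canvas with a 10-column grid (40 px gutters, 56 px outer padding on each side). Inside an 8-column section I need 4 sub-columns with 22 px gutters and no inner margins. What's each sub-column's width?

Subtract both margins: 2162 − 2·56 = 2050 px.
10 columns + 9 gutters: 10c + 9·40 = 2050.
10c = 2050 − 360 = 1690, so c = 169 px.
8 columns plus 7 gutters: 1352 + 280 = 1632 px.
1632 − 3·22 = 1566; ÷4 gives d = 391.5 px.

391.5 px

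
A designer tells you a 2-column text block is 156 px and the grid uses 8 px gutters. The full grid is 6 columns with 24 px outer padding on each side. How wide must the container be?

532 px

156 − 1·8 = 148; ÷2 gives c = 74 px.
Container = 2·24 + 6·74 + 5·8 = 48 + 444 + 40 = 532 px.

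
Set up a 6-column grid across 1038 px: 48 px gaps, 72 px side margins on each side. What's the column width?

109 px

Content width = 1038 − 2·72 = 894 px.
894 − 5·48 = 654; ÷6 gives c = 109 px.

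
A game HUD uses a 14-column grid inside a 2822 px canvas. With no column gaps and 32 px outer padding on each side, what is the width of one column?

197 px

Inside the margins: 2822 − 64 = 2758 px.
2758 / 14 = 197 px per column.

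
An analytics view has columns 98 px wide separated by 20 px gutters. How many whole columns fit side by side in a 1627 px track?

13 columns

13 columns: 13·98 + 12·20 = 1514 px ≤ 1627.
14 columns: 1632 px > 1627. So 13.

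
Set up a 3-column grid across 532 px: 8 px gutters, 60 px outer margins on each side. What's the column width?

Inside the margins: 532 − 120 = 412 px.
412 − 2·8 = 396; ÷3 gives c = 132 px.

132 px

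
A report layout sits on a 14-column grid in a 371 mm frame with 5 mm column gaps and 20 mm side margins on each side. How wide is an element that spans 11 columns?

259 mm

Subtract both margins: 371 − 2·20 = 331 mm.
14 columns + 13 column gaps: 14c + 13·5 = 331.
14c = 331 − 65 = 266, so c = 19 mm.
11-column span = 11·19 + 10·5 = 259 mm.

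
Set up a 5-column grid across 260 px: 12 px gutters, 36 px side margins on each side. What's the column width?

28 px

Subtract both margins: 260 − 2·36 = 188 px.
Subtracting 4 gutters of 12 leaves 140 for 5 columns, so c = 28 px.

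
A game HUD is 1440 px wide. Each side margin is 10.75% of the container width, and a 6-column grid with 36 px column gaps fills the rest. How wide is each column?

1440 × (1 − 2·10.75%) = 1440 × 78.5% = 1130.4 px for the columns.
1130.4 − 5·36 = 950.4; ÷6 gives c = 158.4 px.

158.4 px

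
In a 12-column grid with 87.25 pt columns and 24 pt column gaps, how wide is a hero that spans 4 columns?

4-column span = 4·87.25 + 3·24 = 421 pt.

421 pt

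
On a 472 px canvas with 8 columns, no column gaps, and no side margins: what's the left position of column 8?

With no column gaps, each column is 472/8 = 59 px.
No margin, so column 8 starts at 7·(column + gutter) = 7·59 = 413 px.

413 px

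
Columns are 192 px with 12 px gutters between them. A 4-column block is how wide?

804 px

4 columns plus 3 gutters: 768 + 36 = 804 px.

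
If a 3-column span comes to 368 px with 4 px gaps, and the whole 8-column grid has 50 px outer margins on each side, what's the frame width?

3 columns + 2 gaps: 3c + 2·4 = 368.
3c = 368 − 8 = 360, so c = 120 px.
Total width: 2·50 + 8·120 + 7·4 = 1088 px.

1088 px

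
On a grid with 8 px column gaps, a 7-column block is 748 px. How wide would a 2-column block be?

208 px

7 columns + 6 column gaps: 7c + 6·8 = 748.
7c = 748 − 48 = 700, so c = 100 px.
2 columns plus 1 column gap: 200 + 8 = 208 px.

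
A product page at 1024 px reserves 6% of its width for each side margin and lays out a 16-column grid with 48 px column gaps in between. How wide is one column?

11.32 px

Margins: 6% × 1024 = 61.44 px each, so content = 1024 − 122.88 = 901.12 px.
16 columns + 15 column gaps: 16c + 15·48 = 901.12.
16c = 901.12 − 720 = 181.12, so c = 11.32 px.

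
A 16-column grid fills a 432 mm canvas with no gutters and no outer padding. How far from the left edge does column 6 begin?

135 mm

16c = 432 → c = 27 mm.
Each column+gutter stride is 27 mm; with no margin, 5 of them is 135 mm.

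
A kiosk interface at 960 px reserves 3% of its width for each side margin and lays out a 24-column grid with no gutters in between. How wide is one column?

Margins: 3% × 960 = 28.8 px each, so content = 960 − 57.6 = 902.4 px.
With no gutters, each column is 902.4/24 = 37.6 px.

37.6 px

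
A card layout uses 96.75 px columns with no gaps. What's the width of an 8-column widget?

774 px

8-column span = 8·96.75 = 774 px.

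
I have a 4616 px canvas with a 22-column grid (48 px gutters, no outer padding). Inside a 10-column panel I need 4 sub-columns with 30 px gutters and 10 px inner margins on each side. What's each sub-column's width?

22c + 21·48 = 4616 → 22c = 3608 → c = 164 px.
10-column span = 10·164 + 9·48 = 2072 px.
Inner content = 2072 − 2·10 = 2052 px.
2052 − 3·30 = 1962; ÷4 gives d = 490.5 px.

490.5 px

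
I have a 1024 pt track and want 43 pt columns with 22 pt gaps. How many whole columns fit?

16 columns

16 columns: 16·43 + 15·22 = 1018 pt ≤ 1024.
17 columns: 1083 pt > 1024. So 16.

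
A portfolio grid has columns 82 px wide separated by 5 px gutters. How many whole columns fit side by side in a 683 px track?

7 columns

k columns need k·82 + (k−1)·5 = k·87 − 5.
k·87 − 5 ≤ 683 → k ≤ 688 / 87 ≈ 7.91, so k = 7.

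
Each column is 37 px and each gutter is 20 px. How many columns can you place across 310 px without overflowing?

k columns need k·37 + (k−1)·20 = k·57 − 20.
k·57 − 20 ≤ 310 → k ≤ 330 / 57 ≈ 5.79, so k = 5.

5 columns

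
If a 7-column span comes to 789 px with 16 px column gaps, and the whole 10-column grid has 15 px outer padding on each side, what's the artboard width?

1164 px

7c + 6·16 = 789 → 7c = 693 → c = 99 px.
Total width: 2·15 + 10·99 + 9·16 = 1164 px.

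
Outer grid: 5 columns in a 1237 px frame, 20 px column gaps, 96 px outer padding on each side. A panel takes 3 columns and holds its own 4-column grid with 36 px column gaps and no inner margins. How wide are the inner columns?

127.75 px

Outer content = 1237 − 2·96 = 1045 px.
5c + 4·20 = 1045 → 5c = 965 → c = 193 px.
Span of 3: 3·193 + 2·20 = 579 + 40 = 619 px.
Subtracting 3 column gaps of 36 leaves 511 for 4 columns, so d = 127.75 px.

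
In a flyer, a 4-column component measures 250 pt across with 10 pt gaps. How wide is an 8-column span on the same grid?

4 columns + 3 gaps: 4c + 3·10 = 250.
4c = 250 − 30 = 220, so c = 55 pt.
8 columns plus 7 gaps: 440 + 70 = 510 pt.

510 pt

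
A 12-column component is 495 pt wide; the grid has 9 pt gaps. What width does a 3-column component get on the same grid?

12c + 11·9 = 495 → 12c = 396 → c = 33 pt.
3-column span = 3·33 + 2·9 = 117 pt.

117 pt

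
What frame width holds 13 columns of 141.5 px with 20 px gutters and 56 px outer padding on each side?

Adding margins, columns and gutters: 112 + 1839.5 + 240 = 2191.5 px.

2191.5 px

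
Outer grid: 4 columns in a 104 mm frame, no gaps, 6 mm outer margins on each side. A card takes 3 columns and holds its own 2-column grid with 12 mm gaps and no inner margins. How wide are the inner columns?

Inside the margins: 104 − 12 = 92 mm.
92 / 4 = 23 mm per column.
With no gaps, 3 columns span 3·23 = 69 mm.
69 − 1·12 = 57; ÷2 gives d = 28.5 mm.

28.5 mm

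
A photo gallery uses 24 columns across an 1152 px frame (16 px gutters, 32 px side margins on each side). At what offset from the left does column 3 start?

Inside the margins: 1152 − 64 = 1088 px.
24 columns + 23 gutters: 24c + 23·16 = 1088.
24c = 1088 − 368 = 720, so c = 30 px.
Before column 3: the margin + 2 columns + 2 gutters.
Offset = 32 + 2·(30 + 16) = 32 + 92 = 124 px.

124 px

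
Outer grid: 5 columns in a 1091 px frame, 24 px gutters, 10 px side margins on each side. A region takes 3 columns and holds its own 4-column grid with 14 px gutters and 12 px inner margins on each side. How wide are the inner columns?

Take off 20 px of margins, leaving 1071 px.
1071 − 4·24 = 975; ÷5 gives c = 195 px.
3-column span = 3·195 + 2·24 = 633 px.
Inner content = 633 − 2·12 = 609 px.
4 columns + 3 gutters: 4d + 3·14 = 609.
4d = 609 − 42 = 567, so d = 141.75 px.

141.75 px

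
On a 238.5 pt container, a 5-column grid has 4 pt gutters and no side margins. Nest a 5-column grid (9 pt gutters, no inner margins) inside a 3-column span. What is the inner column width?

21.1 pt

Subtracting 4 gutters of 4 leaves 222.5 for 5 columns, so c = 44.5 pt.
3-column span = 3·44.5 + 2·4 = 141.5 pt.
Subtracting 4 gutters of 9 leaves 105.5 for 5 columns, so d = 21.1 pt.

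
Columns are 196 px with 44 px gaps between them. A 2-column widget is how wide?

Span of 2: 2·196 + 1·44 = 392 + 44 = 436 px.

436 px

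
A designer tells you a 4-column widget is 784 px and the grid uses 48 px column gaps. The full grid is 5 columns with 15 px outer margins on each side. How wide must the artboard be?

1022 px

784 − 3·48 = 640; ÷4 gives c = 160 px.
Artboard = 2·15 + 5·160 + 4·48 = 30 + 800 + 192 = 1022 px.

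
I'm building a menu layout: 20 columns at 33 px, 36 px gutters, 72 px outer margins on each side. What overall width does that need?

1488 px

Adding margins, columns and gutters: 144 + 660 + 684 = 1488 px.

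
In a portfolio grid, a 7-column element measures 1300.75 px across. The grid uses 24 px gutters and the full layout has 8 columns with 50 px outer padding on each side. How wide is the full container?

7 columns + 6 gutters: 7c + 6·24 = 1300.75.
7c = 1300.75 − 144 = 1156.75, so c = 165.25 px.
Adding margins, columns and gutters: 100 + 1322 + 168 = 1590 px.

1590 px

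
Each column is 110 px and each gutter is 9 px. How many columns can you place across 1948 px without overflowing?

16 columns: 16·110 + 15·9 = 1895 px ≤ 1948.
17 columns: 2014 px > 1948. So 16.

16 columns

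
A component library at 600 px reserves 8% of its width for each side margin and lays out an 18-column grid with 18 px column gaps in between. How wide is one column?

11 px

Margins: 8% × 600 = 48 px each, so content = 600 − 96 = 504 px.
Subtracting 17 column gaps of 18 leaves 198 for 18 columns, so c = 11 px.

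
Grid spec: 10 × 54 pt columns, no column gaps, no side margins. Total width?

Summing: 540 = 540 pt.

540 pt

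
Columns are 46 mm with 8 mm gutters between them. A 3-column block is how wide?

154 mm

Span of 3: 3·46 + 2·8 = 138 + 16 = 154 mm.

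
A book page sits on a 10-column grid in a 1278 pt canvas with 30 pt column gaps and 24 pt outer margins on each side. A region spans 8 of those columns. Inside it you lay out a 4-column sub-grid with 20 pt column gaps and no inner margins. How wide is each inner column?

229.5 pt

Take off 48 pt of margins, leaving 1230 pt.
10 columns + 9 column gaps: 10c + 9·30 = 1230.
10c = 1230 − 270 = 960, so c = 96 pt.
8 columns plus 7 column gaps: 768 + 210 = 978 pt.
4d + 3·20 = 978 → 4d = 918 → d = 229.5 pt.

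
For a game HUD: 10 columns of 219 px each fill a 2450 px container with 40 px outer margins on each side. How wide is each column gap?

Subtract both margins: 2450 − 2·40 = 2370 px.
10 columns take 10·219 = 2190 px; remaining 180 splits into 9 column gaps.
g = 180 / 9 = 20 px.

20 px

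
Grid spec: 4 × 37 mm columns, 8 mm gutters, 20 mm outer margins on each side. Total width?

212 mm

Adding margins, columns and gutters: 40 + 148 + 24 = 212 mm.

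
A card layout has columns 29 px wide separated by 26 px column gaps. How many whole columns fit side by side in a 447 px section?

8 columns

k columns need k·29 + (k−1)·26 = k·55 − 26.
k·55 − 26 ≤ 447 → k ≤ 473 / 55 ≈ 8.60, so k = 8.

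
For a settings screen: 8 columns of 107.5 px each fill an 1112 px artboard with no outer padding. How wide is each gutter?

36 px

8 columns take 8·107.5 = 860 px; remaining 252 splits into 7 gutters.
g = 252 / 7 = 36 px.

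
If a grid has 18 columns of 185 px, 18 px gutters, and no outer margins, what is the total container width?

3636 px

Summing: 3330 + 306 = 3636 px.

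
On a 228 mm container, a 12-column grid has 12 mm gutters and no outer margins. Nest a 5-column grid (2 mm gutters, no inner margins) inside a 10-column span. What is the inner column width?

36 mm

12 columns + 11 gutters: 12c + 11·12 = 228.
12c = 228 − 132 = 96, so c = 8 mm.
10 columns plus 9 gutters: 80 + 108 = 188 mm.
188 − 4·2 = 180; ÷5 gives d = 36 mm.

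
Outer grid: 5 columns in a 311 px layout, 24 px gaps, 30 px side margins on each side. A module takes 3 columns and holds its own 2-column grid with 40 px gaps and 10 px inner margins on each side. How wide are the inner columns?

40.5 px

Outer content = 311 − 2·30 = 251 px.
5 columns + 4 gaps: 5c + 4·24 = 251.
5c = 251 − 96 = 155, so c = 31 px.
3 columns plus 2 gaps: 93 + 48 = 141 px.
Inner content = 141 − 2·10 = 121 px.
121 − 1·40 = 81; ÷2 gives d = 40.5 px.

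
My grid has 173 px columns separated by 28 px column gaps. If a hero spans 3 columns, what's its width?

Span of 3: 3·173 + 2·28 = 519 + 56 = 575 px.

575 px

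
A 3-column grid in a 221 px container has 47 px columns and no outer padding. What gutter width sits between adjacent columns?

3 columns take 3·47 = 141 px; remaining 80 splits into 2 gutters.
g = 80 / 2 = 40 px.

40 px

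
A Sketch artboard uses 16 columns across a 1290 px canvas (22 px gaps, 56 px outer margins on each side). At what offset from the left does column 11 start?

806 px

Inside the margins: 1290 − 112 = 1178 px.
Subtracting 15 gaps of 22 leaves 848 for 16 columns, so c = 53 px.
Before column 11: the margin + 10 columns + 10 gaps.
Offset = 56 + 10·(53 + 22) = 56 + 750 = 806 px.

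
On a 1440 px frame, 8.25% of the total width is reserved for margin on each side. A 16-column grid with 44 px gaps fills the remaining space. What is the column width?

33.9 px

Each margin = 8.25% of 1440 = 118.8 px; content = 1440 − 2·118.8 = 1202.4 px.
Subtracting 15 gaps of 44 leaves 542.4 for 16 columns, so c = 33.9 px.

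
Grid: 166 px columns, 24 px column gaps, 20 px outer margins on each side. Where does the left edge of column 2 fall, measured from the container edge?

Column 2 starts at margin + 1·(column + gutter) = 20 + 1·190 = 210 px.

210 px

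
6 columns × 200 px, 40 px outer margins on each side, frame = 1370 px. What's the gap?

Inside the margins: 1370 − 80 = 1290 px.
Columns use 1200 px, leaving 90 px across 5 gaps = 18 px each.

18 px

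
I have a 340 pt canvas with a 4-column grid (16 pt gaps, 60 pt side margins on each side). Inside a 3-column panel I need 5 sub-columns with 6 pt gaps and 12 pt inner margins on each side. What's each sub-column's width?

22.6 pt

Take off 120 pt of margins, leaving 220 pt.
Subtracting 3 gaps of 16 leaves 172 for 4 columns, so c = 43 pt.
3-column span = 3·43 + 2·16 = 161 pt.
Inner content = 161 − 2·12 = 137 pt.
5 columns + 4 gaps: 5d + 4·6 = 137.
5d = 137 − 24 = 113, so d = 22.6 pt.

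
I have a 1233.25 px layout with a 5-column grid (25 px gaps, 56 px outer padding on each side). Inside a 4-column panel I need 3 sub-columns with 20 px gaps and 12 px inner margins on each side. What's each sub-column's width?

276 px

Outer content = 1233.25 − 2·56 = 1121.25 px.
1121.25 − 4·25 = 1021.25; ÷5 gives c = 204.25 px.
4 columns plus 3 gaps: 817 + 75 = 892 px.
Inner content = 892 − 2·12 = 868 px.
3d + 2·20 = 868 → 3d = 828 → d = 276 px.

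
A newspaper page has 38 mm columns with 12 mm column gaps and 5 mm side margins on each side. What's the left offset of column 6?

255 mm

Each column+gutter stride is 50 mm; 5 of them past the 5 mm margin is 5 + 250 = 255 mm.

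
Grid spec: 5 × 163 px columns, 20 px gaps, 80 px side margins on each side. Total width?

Adding margins, columns and gutters: 160 + 815 + 80 = 1055 px.

1055 px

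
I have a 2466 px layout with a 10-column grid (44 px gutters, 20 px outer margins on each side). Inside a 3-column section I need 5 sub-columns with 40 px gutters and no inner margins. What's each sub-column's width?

Take off 40 px of margins, leaving 2426 px.
10c + 9·44 = 2426 → 10c = 2030 → c = 203 px.
3 columns plus 2 gutters: 609 + 88 = 697 px.
Subtracting 4 gutters of 40 leaves 537 for 5 columns, so d = 107.4 px.

107.4 px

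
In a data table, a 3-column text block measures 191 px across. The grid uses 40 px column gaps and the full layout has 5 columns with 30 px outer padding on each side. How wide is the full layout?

405 px

191 − 2·40 = 111; ÷3 gives c = 37 px.
Adding margins, columns and gutters: 60 + 185 + 160 = 405 px.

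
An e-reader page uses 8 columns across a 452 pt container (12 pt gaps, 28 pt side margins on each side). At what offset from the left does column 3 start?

Inside the margins: 452 − 56 = 396 pt.
8 columns + 7 gaps: 8c + 7·12 = 396.
8c = 396 − 84 = 312, so c = 39 pt.
Each column+gutter stride is 51 pt; 2 of them past the 28 pt margin is 28 + 102 = 130 pt.

130 pt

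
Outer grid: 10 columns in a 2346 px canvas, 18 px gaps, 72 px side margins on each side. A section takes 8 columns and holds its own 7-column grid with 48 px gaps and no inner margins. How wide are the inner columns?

Inside the margins: 2346 − 144 = 2202 px.
Subtracting 9 gaps of 18 leaves 2040 for 10 columns, so c = 204 px.
8-column span = 8·204 + 7·18 = 1758 px.
1758 − 6·48 = 1470; ÷7 gives d = 210 px.

210 px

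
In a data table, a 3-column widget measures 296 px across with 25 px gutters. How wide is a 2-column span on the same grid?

189 px

3c + 2·25 = 296 → 3c = 246 → c = 82 px.
2-column span = 2·82 + 1·25 = 189 px.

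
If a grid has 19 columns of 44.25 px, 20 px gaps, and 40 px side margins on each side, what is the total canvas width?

Canvas = 2·40 + 19·44.25 + 18·20 = 80 + 840.75 + 360 = 1280.75 px.

1280.75 px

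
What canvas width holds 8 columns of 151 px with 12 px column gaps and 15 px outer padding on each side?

Total width: 2·15 + 8·151 + 7·12 = 1322 px.

1322 px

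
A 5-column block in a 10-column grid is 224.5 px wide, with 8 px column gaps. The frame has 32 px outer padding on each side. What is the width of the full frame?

521 px

Subtracting 4 column gaps of 8 leaves 192.5 for 5 columns, so c = 38.5 px.
Total width: 2·32 + 10·38.5 + 9·8 = 521 px.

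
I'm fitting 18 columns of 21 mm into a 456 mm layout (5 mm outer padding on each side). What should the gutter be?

4 mm

Subtract both margins: 456 − 2·5 = 446 mm.
Columns use 378 mm, leaving 68 mm across 17 gutters = 4 mm each.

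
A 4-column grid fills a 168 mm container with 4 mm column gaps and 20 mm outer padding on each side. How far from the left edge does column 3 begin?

Inside the margins: 168 − 40 = 128 mm.
4 columns + 3 column gaps: 4c + 3·4 = 128.
4c = 128 − 12 = 116, so c = 29 mm.
Each column+gutter stride is 33 mm; 2 of them past the 20 mm margin is 20 + 66 = 86 mm.

86 mm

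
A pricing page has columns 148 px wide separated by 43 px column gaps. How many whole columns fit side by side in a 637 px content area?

3 columns: 3·148 + 2·43 = 530 px ≤ 637.
4 columns: 721 px > 637. So 3.

3 columns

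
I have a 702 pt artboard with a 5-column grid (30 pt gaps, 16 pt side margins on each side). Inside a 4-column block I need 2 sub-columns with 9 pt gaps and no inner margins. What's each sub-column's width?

Inside the margins: 702 − 32 = 670 pt.
Subtracting 4 gaps of 30 leaves 550 for 5 columns, so c = 110 pt.
4-column span = 4·110 + 3·30 = 530 pt.
2 columns + 1 gap: 2d + 1·9 = 530.
2d = 530 − 9 = 521, so d = 260.5 pt.

260.5 pt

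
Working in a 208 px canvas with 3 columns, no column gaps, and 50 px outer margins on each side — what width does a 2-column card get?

72 px

Take off 100 px of margins, leaving 108 px.
108 / 3 = 36 px per column.
With no column gaps, 2 columns span 2·36 = 72 px.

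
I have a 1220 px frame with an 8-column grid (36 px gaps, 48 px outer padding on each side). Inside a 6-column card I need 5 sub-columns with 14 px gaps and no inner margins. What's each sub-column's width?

Inside the margins: 1220 − 96 = 1124 px.
8 columns + 7 gaps: 8c + 7·36 = 1124.
8c = 1124 − 252 = 872, so c = 109 px.
Span of 6: 6·109 + 5·36 = 654 + 180 = 834 px.
5d + 4·14 = 834 → 5d = 778 → d = 155.6 px.

155.6 px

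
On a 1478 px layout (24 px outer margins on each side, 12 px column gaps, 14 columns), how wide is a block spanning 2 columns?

194 px

Content width = 1478 − 2·24 = 1430 px.
Subtracting 13 column gaps of 12 leaves 1274 for 14 columns, so c = 91 px.
2 columns plus 1 column gap: 182 + 12 = 194 px.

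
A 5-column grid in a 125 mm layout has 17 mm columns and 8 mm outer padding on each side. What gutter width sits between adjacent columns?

Content width = 125 − 2·8 = 109 mm.
Columns use 85 mm, leaving 24 mm across 4 gutters = 6 mm each.

6 mm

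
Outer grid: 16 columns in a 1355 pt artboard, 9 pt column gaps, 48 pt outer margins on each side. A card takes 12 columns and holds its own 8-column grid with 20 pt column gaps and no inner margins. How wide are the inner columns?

Outer content = 1355 − 2·48 = 1259 pt.
Subtracting 15 column gaps of 9 leaves 1124 for 16 columns, so c = 70.25 pt.
12-column span = 12·70.25 + 11·9 = 942 pt.
Subtracting 7 column gaps of 20 leaves 802 for 8 columns, so d = 100.25 pt.

100.25 pt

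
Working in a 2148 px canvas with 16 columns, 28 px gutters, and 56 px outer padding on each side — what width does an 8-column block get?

1004 px

Content width = 2148 − 2·56 = 2036 px.
2036 − 15·28 = 1616; ÷16 gives c = 101 px.
8 columns plus 7 gutters: 808 + 196 = 1004 px.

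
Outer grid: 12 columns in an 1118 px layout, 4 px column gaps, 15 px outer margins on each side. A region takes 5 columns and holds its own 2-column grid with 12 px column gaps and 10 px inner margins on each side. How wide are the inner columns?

Take off 30 px of margins, leaving 1088 px.
12 columns + 11 column gaps: 12c + 11·4 = 1088.
12c = 1088 − 44 = 1044, so c = 87 px.
Span of 5: 5·87 + 4·4 = 435 + 16 = 451 px.
Inner content = 451 − 2·10 = 431 px.
2 columns + 1 column gap: 2d + 1·12 = 431.
2d = 431 − 12 = 419, so d = 209.5 px.

209.5 px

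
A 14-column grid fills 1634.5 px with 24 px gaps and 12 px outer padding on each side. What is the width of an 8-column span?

Content width = 1634.5 − 2·12 = 1610.5 px.
14c + 13·24 = 1610.5 → 14c = 1298.5 → c = 92.75 px.
8-column span = 8·92.75 + 7·24 = 910 px.

910 px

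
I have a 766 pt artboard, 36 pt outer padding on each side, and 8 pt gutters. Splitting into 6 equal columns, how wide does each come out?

109 pt

Content width = 766 − 2·36 = 694 pt.
Subtracting 5 gutters of 8 leaves 654 for 6 columns, so c = 109 pt.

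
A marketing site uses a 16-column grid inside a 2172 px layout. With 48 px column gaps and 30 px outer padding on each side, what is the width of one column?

Inside the margins: 2172 − 60 = 2112 px.
16c + 15·48 = 2112 → 16c = 1392 → c = 87 px.

87 px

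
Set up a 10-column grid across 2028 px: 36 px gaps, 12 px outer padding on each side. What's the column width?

Take off 24 px of margins, leaving 2004 px.
10c + 9·36 = 2004 → 10c = 1680 → c = 168 px.

168 px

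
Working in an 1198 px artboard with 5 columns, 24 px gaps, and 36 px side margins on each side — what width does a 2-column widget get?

Take off 72 px of margins, leaving 1126 px.
5 columns + 4 gaps: 5c + 4·24 = 1126.
5c = 1126 − 96 = 1030, so c = 206 px.
2-column span = 2·206 + 1·24 = 436 px.

436 px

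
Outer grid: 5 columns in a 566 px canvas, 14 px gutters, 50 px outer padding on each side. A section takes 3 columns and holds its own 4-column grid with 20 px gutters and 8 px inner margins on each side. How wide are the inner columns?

Inside the margins: 566 − 100 = 466 px.
Subtracting 4 gutters of 14 leaves 410 for 5 columns, so c = 82 px.
3-column span = 3·82 + 2·14 = 274 px.
Inner content = 274 − 2·8 = 258 px.
Subtracting 3 gutters of 20 leaves 198 for 4 columns, so d = 49.5 px.

49.5 px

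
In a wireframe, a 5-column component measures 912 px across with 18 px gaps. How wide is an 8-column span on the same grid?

1470 px

5 columns + 4 gaps: 5c + 4·18 = 912.
5c = 912 − 72 = 840, so c = 168 px.
Span of 8: 8·168 + 7·18 = 1344 + 126 = 1470 px.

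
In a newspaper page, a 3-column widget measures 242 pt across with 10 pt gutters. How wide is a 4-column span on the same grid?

326 pt

Subtracting 2 gutters of 10 leaves 222 for 3 columns, so c = 74 pt.
4-column span = 4·74 + 3·10 = 326 pt.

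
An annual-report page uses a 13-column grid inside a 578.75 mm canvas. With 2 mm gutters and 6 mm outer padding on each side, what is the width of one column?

41.75 mm

Content width = 578.75 − 2·6 = 566.75 mm.
13 columns + 12 gutters: 13c + 12·2 = 566.75.
13c = 566.75 − 24 = 542.75, so c = 41.75 mm.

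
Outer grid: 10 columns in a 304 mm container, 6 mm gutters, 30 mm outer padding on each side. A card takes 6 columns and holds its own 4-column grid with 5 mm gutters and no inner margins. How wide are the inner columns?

Subtract both margins: 304 − 2·30 = 244 mm.
244 − 9·6 = 190; ÷10 gives c = 19 mm.
6-column span = 6·19 + 5·6 = 144 mm.
144 − 3·5 = 129; ÷4 gives d = 32.25 mm.

32.25 mm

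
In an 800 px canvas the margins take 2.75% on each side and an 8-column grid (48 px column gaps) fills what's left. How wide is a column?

52.5 px

800 × (1 − 2·2.75%) = 800 × 94.5% = 756 px for the columns.
8c + 7·48 = 756 → 8c = 420 → c = 52.5 px.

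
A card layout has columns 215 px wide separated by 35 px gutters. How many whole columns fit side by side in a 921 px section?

3 columns

k columns need k·215 + (k−1)·35 = k·250 − 35.
k·250 − 35 ≤ 921 → k ≤ 956 / 250 ≈ 3.82, so k = 3.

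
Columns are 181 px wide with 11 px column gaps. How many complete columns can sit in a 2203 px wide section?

11 columns

k columns need k·181 + (k−1)·11 = k·192 − 11.
k·192 − 11 ≤ 2203 → k ≤ 2214 / 192 ≈ 11.53, so k = 11.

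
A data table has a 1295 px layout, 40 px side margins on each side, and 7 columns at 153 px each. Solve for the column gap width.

24 px

Content width = 1295 − 2·40 = 1215 px.
Columns use 1071 px, leaving 144 px across 6 column gaps = 24 px each.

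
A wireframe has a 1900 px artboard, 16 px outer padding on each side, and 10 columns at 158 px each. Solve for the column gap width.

32 px

Take off 32 px of margins, leaving 1868 px.
10·158 + 9g = 1868 → 9g = 288 → g = 32 px.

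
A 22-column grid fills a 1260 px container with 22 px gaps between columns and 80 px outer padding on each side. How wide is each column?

Take off 160 px of margins, leaving 1100 px.
Subtracting 21 gaps of 22 leaves 638 for 22 columns, so c = 29 px.

29 px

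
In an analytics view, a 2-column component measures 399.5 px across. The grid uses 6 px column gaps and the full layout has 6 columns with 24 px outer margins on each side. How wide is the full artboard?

2 columns + 1 column gap: 2c + 1·6 = 399.5.
2c = 399.5 − 6 = 393.5, so c = 196.75 px.
Total width: 2·24 + 6·196.75 + 5·6 = 1258.5 px.

1258.5 px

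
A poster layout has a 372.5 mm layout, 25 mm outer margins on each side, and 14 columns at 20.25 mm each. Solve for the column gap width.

Take off 50 mm of margins, leaving 322.5 mm.
14·20.25 + 13g = 322.5 → 13g = 39 → g = 3 mm.

3 mm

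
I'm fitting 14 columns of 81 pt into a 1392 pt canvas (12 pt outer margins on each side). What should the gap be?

Content width = 1392 − 2·12 = 1368 pt.
14 columns take 14·81 = 1134 pt; remaining 234 splits into 13 gaps.
g = 234 / 13 = 18 pt.

18 pt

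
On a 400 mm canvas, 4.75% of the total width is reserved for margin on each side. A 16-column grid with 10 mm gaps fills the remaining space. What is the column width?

13.25 mm

Each margin = 4.75% of 400 = 19 mm; content = 400 − 2·19 = 362 mm.
362 − 15·10 = 212; ÷16 gives c = 13.25 mm.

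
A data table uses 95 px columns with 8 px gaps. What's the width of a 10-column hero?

10-column span = 10·95 + 9·8 = 1022 px.

1022 px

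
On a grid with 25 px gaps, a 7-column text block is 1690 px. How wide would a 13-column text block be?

1690 − 6·25 = 1540; ÷7 gives c = 220 px.
13 columns plus 12 gaps: 2860 + 300 = 3160 px.

3160 px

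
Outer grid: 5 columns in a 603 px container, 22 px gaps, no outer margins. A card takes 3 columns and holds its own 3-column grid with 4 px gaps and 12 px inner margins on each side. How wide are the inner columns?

5 columns + 4 gaps: 5c + 4·22 = 603.
5c = 603 − 88 = 515, so c = 103 px.
3 columns plus 2 gaps: 309 + 44 = 353 px.
Inner content = 353 − 2·12 = 329 px.
3d + 2·4 = 329 → 3d = 321 → d = 107 px.

107 px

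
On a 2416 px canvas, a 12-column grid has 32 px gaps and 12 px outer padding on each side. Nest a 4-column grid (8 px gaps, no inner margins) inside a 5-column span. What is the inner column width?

238.5 px

Inside the margins: 2416 − 24 = 2392 px.
Subtracting 11 gaps of 32 leaves 2040 for 12 columns, so c = 170 px.
5 columns plus 4 gaps: 850 + 128 = 978 px.
Subtracting 3 gaps of 8 leaves 954 for 4 columns, so d = 238.5 px.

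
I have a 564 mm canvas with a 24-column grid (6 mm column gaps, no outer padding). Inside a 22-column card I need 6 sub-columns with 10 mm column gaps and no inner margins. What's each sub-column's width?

77.75 mm

24 columns + 23 column gaps: 24c + 23·6 = 564.
24c = 564 − 138 = 426, so c = 17.75 mm.
22 columns plus 21 column gaps: 390.5 + 126 = 516.5 mm.
516.5 − 5·10 = 466.5; ÷6 gives d = 77.75 mm.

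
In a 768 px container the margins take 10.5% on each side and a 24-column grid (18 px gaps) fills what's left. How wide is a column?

8.03 px

Each margin = 10.5% of 768 = 80.64 px; content = 768 − 2·80.64 = 606.72 px.
Subtracting 23 gaps of 18 leaves 192.72 for 24 columns, so c = 8.03 px.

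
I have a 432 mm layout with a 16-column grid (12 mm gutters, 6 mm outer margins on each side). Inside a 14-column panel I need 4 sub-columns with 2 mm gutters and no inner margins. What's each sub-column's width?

90 mm

Outer content = 432 − 2·6 = 420 mm.
16c + 15·12 = 420 → 16c = 240 → c = 15 mm.
Span of 14: 14·15 + 13·12 = 210 + 156 = 366 mm.
4d + 3·2 = 366 → 4d = 360 → d = 90 mm.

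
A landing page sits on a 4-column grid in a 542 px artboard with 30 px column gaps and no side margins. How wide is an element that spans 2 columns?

256 px

542 − 3·30 = 452; ÷4 gives c = 113 px.
Span of 2: 2·113 + 1·30 = 226 + 30 = 256 px.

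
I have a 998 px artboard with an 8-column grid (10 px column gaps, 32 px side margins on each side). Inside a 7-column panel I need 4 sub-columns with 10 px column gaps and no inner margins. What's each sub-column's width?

196.5 px

Inside the margins: 998 − 64 = 934 px.
8 columns + 7 column gaps: 8c + 7·10 = 934.
8c = 934 − 70 = 864, so c = 108 px.
7 columns plus 6 column gaps: 756 + 60 = 816 px.
4d + 3·10 = 816 → 4d = 786 → d = 196.5 px.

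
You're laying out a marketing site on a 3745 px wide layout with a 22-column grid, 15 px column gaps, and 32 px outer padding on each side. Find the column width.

Content width = 3745 − 2·32 = 3681 px.
22c + 21·15 = 3681 → 22c = 3366 → c = 153 px.

153 px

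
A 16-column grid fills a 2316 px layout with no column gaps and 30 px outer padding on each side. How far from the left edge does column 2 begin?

Content = 2316 − 2·30 = 2256 px.
With no column gaps, each column is 2256/16 = 141 px.
Column 2 starts at margin + 1·(column + gutter) = 30 + 1·141 = 171 px.

171 px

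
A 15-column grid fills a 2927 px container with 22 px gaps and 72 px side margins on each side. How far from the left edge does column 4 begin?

Content = 2927 − 2·72 = 2783 px.
15 columns + 14 gaps: 15c + 14·22 = 2783.
15c = 2783 − 308 = 2475, so c = 165 px.
Column 4 starts at margin + 3·(column + gutter) = 72 + 3·187 = 633 px.

633 px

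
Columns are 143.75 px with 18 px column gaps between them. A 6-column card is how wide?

Span of 6: 6·143.75 + 5·18 = 862.5 + 90 = 952.5 px.

952.5 px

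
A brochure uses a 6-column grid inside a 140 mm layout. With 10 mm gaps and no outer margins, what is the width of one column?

Subtracting 5 gaps of 10 leaves 90 for 6 columns, so c = 15 mm.

15 mm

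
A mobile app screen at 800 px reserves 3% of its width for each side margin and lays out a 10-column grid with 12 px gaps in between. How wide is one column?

Each margin = 3% of 800 = 24 px; content = 800 − 2·24 = 752 px.
10c + 9·12 = 752 → 10c = 644 → c = 64.4 px.

64.4 px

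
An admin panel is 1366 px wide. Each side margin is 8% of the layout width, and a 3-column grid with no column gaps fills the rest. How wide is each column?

Margins: 8% × 1366 = 109.28 px each, so content = 1366 − 218.56 = 1147.44 px.
3c = 1147.44 → c = 382.48 px.

382.48 px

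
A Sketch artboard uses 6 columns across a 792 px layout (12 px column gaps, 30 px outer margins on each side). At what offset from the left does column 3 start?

278 px

Inside the margins: 792 − 60 = 732 px.
732 − 5·12 = 672; ÷6 gives c = 112 px.
Before column 3: the margin + 2 columns + 2 column gaps.
Offset = 30 + 2·(112 + 12) = 30 + 248 = 278 px.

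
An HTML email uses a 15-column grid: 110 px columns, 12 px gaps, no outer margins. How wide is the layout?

Total width: 15·110 + 14·12 = 1818 px.

1818 px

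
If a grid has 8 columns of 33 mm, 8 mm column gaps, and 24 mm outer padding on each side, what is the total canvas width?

368 mm

Canvas = 2·24 + 8·33 + 7·8 = 48 + 264 + 56 = 368 mm.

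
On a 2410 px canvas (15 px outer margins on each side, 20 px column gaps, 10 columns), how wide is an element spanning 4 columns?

940 px

Subtract both margins: 2410 − 2·15 = 2380 px.
Subtracting 9 column gaps of 20 leaves 2200 for 10 columns, so c = 220 px.
Span of 4: 4·220 + 3·20 = 880 + 60 = 940 px.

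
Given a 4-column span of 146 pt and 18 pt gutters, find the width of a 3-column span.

Subtracting 3 gutters of 18 leaves 92 for 4 columns, so c = 23 pt.
Span of 3: 3·23 + 2·18 = 69 + 36 = 105 pt.

105 pt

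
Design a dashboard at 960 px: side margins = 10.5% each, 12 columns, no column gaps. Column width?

Each margin = 10.5% of 960 = 100.8 px; content = 960 − 2·100.8 = 758.4 px.
With no column gaps, each column is 758.4/12 = 63.2 px.

63.2 px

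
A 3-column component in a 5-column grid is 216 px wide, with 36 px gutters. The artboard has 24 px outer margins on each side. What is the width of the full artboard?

432 px

Subtracting 2 gutters of 36 leaves 144 for 3 columns, so c = 48 px.
Total width: 2·24 + 5·48 + 4·36 = 432 px.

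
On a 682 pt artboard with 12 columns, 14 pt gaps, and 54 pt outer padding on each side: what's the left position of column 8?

Take off 108 pt of margins, leaving 574 pt.
12c + 11·14 = 574 → 12c = 420 → c = 35 pt.
Column 8 starts at margin + 7·(column + gutter) = 54 + 7·49 = 397 pt.

397 pt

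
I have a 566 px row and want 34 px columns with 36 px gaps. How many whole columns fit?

8 columns

Each extra column adds 34 + 36 = 70 px.
(566 + 36) / 70 = 8.60, so 8 columns fit.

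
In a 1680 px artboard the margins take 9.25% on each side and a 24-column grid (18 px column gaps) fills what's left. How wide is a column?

39.8 px

Margins: 9.25% × 1680 = 155.4 px each, so content = 1680 − 310.8 = 1369.2 px.
Subtracting 23 column gaps of 18 leaves 955.2 for 24 columns, so c = 39.8 px.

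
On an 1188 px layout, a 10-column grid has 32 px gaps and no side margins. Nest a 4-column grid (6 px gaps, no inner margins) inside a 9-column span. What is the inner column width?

262 px

10 columns + 9 gaps: 10c + 9·32 = 1188.
10c = 1188 − 288 = 900, so c = 90 px.
9-column span = 9·90 + 8·32 = 1066 px.
4 columns + 3 gaps: 4d + 3·6 = 1066.
4d = 1066 − 18 = 1048, so d = 262 px.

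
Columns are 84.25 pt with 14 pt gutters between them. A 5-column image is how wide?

477.25 pt

5 columns plus 4 gutters: 421.25 + 56 = 477.25 pt.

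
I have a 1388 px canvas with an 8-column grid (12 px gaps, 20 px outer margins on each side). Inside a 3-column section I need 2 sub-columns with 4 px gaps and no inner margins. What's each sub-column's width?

Subtract both margins: 1388 − 2·20 = 1348 px.
Subtracting 7 gaps of 12 leaves 1264 for 8 columns, so c = 158 px.
3-column span = 3·158 + 2·12 = 498 px.
Subtracting 1 gap of 4 leaves 494 for 2 columns, so d = 247 px.

247 px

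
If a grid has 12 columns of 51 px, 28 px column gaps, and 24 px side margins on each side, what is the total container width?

Adding margins, columns and gutters: 48 + 612 + 308 = 968 px.

968 px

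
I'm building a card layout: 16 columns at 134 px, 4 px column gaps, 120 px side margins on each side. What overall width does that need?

2444 px

Total width: 2·120 + 16·134 + 15·4 = 2444 px.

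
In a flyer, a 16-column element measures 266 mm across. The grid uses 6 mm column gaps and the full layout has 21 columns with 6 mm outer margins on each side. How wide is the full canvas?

16c + 15·6 = 266 → 16c = 176 → c = 11 mm.
Canvas = 2·6 + 21·11 + 20·6 = 12 + 231 + 120 = 363 mm.

363 mm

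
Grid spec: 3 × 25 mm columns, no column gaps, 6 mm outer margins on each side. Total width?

87 mm

Summing: 12 + 75 = 87 mm.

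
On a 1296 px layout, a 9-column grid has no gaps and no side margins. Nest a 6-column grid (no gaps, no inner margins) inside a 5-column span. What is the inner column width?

9c = 1296 → c = 144 px.
5-column span = 5·144 = 720 px.
6d = 720 → d = 120 px.

120 px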